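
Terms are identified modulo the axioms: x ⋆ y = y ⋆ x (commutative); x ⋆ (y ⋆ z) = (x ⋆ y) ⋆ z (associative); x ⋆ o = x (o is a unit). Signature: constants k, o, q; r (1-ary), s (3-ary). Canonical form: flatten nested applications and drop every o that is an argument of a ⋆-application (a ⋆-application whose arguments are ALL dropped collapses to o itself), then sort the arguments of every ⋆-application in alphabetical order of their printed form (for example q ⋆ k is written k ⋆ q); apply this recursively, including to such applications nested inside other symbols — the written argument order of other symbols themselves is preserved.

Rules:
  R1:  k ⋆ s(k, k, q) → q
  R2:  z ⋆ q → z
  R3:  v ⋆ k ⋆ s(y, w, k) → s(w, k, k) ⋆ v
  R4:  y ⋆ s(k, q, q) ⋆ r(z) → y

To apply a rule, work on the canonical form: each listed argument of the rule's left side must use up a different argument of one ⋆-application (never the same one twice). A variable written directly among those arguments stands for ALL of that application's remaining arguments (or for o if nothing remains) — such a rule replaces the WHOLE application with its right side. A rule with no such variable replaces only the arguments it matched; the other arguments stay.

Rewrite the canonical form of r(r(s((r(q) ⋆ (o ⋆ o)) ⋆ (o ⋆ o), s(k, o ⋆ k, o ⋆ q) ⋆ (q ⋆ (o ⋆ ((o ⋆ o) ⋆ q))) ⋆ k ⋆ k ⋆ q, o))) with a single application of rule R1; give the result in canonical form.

Canonical form:  r(r(s(r(q), k ⋆ k ⋆ q ⋆ q ⋆ q ⋆ s(k, k, q), o)))
Match R1:  consume k, s(k, k, q)
New term:  r(r(s(r(q), k ⋆ q ⋆ q ⋆ q ⋆ q, o)))

Answer: r(r(s(r(q), k ⋆ q ⋆ q ⋆ q ⋆ q, o)))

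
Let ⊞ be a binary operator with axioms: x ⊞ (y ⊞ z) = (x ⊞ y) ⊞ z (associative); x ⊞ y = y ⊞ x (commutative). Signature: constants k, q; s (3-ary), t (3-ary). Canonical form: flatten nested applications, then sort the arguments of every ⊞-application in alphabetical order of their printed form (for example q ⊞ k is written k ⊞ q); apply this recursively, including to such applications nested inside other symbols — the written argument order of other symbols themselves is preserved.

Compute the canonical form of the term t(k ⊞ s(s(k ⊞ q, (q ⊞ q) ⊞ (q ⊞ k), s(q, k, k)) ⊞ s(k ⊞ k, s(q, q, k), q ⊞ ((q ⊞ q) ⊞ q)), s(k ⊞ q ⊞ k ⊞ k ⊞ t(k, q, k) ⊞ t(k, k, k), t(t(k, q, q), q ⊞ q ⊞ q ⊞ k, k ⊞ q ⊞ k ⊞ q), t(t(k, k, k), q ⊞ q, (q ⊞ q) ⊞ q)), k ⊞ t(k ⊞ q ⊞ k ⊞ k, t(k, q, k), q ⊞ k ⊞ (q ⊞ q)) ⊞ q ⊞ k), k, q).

Focus inside:  k ⊞ s(s(k ⊞ q, (q ⊞ q) ⊞ (q ⊞ k), s(q, k, k)) ⊞ s(k ⊞ k, s(q, q, k), q ⊞ ((q ⊞ q) ⊞ q)), s(k ⊞ q ⊞ k ⊞ k ⊞ t(k, q, k) ⊞ t(k, k, k), t(t(k, q, q), q ⊞ q ⊞ q ⊞ k, k ⊞ q ⊞ k ⊞ q), t(t(k, k, k), q ⊞ q, (q ⊞ q) ⊞ q)), k ⊞ t(k ⊞ q ⊞ k ⊞ k, t(k, q, k), q ⊞ k ⊞ (q ⊞ q)) ⊞ q ⊞ k)
Simplify inside:  s(s(k ⊞ q, (q ⊞ q) ⊞ (q ⊞ k), s(q, k, k)) ⊞ s(k ⊞ k, s(q, q, k), q ⊞ ((q ⊞ q) ⊞ q)), s(k ⊞ q ⊞ k ⊞ k ⊞ t(k, q, k) ⊞ t(k, k, k), t(t(k, q, q), q ⊞ q ⊞ q ⊞ k, k ⊞ q ⊞ k ⊞ q), t(t(k, k, k), q ⊞ q, (q ⊞ q) ⊞ q)), k ⊞ t(k ⊞ q ⊞ k ⊞ k, t(k, q, k), q ⊞ k ⊞ (q ⊞ q)) ⊞ q ⊞ k)  →  s(s(k ⊞ k, s(q, q, k), q ⊞ q ⊞ q ⊞ q) ⊞ s(k ⊞ q, k ⊞ q ⊞ q ⊞ q, s(q, k, k)), s(k ⊞ k ⊞ k ⊞ q ⊞ t(k, k, k) ⊞ t(k, q, k), t(t(k, q, q), k ⊞ q ⊞ q ⊞ q, k ⊞ k ⊞ q ⊞ q), t(t(k, k, k), q ⊞ q, q ⊞ q ⊞ q)), k ⊞ k ⊞ q ⊞ t(k ⊞ k ⊞ k ⊞ q, t(k, q, k), k ⊞ q ⊞ q ⊞ q))
Sort:  k ⊞ s(s(k ⊞ k, s(q, q, k), q ⊞ q ⊞ q ⊞ q) ⊞ s(k ⊞ q, k ⊞ q ⊞ q ⊞ q, s(q, k, k)), s(k ⊞ k ⊞ k ⊞ q ⊞ t(k, k, k) ⊞ t(k, q, k), t(t(k, q, q), k ⊞ q ⊞ q ⊞ q, k ⊞ k ⊞ q ⊞ q), t(t(k, k, k), q ⊞ q, q ⊞ q ⊞ q)), k ⊞ k ⊞ q ⊞ t(k ⊞ k ⊞ k ⊞ q, t(k, q, k), k ⊞ q ⊞ q ⊞ q))
Reassemble:  t(k ⊞ s(s(k ⊞ k, s(q, q, k), q ⊞ q ⊞ q ⊞ q) ⊞ s(k ⊞ q, k ⊞ q ⊞ q ⊞ q, s(q, k, k)), s(k ⊞ k ⊞ k ⊞ q ⊞ t(k, k, k) ⊞ t(k, q, k), t(t(k, q, q), k ⊞ q ⊞ q ⊞ q, k ⊞ k ⊞ q ⊞ q), t(t(k, k, k), q ⊞ q, q ⊞ q ⊞ q)), k ⊞ k ⊞ q ⊞ t(k ⊞ k ⊞ k ⊞ q, t(k, q, k), k ⊞ q ⊞ q ⊞ q)), k, q)

Answer: t(k ⊞ s(s(k ⊞ k, s(q, q, k), q ⊞ q ⊞ q ⊞ q) ⊞ s(k ⊞ q, k ⊞ q ⊞ q ⊞ q, s(q, k, k)), s(k ⊞ k ⊞ k ⊞ q ⊞ t(k, k, k) ⊞ t(k, q, k), t(t(k, q, q), k ⊞ q ⊞ q ⊞ q, k ⊞ k ⊞ q ⊞ q), t(t(k, k, k), q ⊞ q, q ⊞ q ⊞ q)), k ⊞ k ⊞ q ⊞ t(k ⊞ k ⊞ k ⊞ q, t(k, q, k), k ⊞ q ⊞ q ⊞ q)), k, q)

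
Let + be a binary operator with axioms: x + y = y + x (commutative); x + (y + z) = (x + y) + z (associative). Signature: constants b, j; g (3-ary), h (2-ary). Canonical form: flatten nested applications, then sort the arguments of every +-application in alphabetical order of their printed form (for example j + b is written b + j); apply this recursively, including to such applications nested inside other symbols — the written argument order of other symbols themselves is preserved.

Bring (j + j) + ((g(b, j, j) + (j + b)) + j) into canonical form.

Answer: b + g(b, j, j) + j + j + j + j

Derivation:
Un-nest:  j + j + g(b, j, j) + j + b + j
Sort arguments:  b + g(b, j, j) + j + j + j + j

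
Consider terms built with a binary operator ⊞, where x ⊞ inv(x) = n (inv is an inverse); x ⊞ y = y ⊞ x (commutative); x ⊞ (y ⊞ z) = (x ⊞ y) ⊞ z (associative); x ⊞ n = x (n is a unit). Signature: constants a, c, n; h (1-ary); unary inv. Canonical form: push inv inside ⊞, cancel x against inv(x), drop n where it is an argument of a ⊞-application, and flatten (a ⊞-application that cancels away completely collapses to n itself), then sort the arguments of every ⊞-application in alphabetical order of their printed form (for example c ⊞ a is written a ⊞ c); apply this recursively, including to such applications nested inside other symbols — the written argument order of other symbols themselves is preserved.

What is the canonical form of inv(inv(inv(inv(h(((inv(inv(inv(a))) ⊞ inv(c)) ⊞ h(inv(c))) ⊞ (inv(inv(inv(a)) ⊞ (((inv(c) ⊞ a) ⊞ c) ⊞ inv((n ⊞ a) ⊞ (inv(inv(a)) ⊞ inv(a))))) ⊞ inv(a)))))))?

Answer: h(h(inv(c)) ⊞ inv(a) ⊞ inv(a) ⊞ inv(a) ⊞ inv(c))

Derivation:
Push inv inside:  distribute inv over ⊞ and collapse double inv
Combine occurrences:  h(h(inv(c)) ⊞ inv(a) ⊞ inv(a) ⊞ inv(a) ⊞ inv(c))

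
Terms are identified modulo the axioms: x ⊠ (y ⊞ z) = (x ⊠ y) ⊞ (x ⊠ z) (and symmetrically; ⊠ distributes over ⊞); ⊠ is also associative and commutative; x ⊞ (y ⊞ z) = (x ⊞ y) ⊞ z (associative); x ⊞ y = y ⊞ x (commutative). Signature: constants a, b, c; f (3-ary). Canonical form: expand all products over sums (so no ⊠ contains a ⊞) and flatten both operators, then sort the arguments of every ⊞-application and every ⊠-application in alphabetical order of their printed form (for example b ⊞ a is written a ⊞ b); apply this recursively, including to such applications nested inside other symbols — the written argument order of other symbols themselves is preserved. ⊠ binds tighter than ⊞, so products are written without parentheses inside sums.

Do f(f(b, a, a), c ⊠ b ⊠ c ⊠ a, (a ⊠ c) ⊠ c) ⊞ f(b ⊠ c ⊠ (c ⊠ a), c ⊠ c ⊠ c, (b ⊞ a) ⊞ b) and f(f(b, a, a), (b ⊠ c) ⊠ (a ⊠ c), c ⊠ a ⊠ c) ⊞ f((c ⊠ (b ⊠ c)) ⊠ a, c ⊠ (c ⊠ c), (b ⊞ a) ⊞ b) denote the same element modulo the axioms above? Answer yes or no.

Left:  f(f(b, a, a), c ⊠ b ⊠ c ⊠ a, (a ⊠ c) ⊠ c) ⊞ f(b ⊠ c ⊠ (c ⊠ a), c ⊠ c ⊠ c, (b ⊞ a) ⊞ b)
  Merge nested applications:  f(f(b, a, a), a ⊠ b ⊠ c ⊠ c, a ⊠ c ⊠ c) ⊞ f(a ⊠ b ⊠ c ⊠ c, c ⊠ c ⊠ c, a ⊞ b ⊞ b)
  Order the arguments:  f(a ⊠ b ⊠ c ⊠ c, c ⊠ c ⊠ c, a ⊞ b ⊞ b) ⊞ f(f(b, a, a), a ⊠ b ⊠ c ⊠ c, a ⊠ c ⊠ c)
Right:  f(f(b, a, a), (b ⊠ c) ⊠ (a ⊠ c), c ⊠ a ⊠ c) ⊞ f((c ⊠ (b ⊠ c)) ⊠ a, c ⊠ (c ⊠ c), (b ⊞ a) ⊞ b)
  Flatten:  f(f(b, a, a), a ⊠ b ⊠ c ⊠ c, a ⊠ c ⊠ c) ⊞ f(a ⊠ b ⊠ c ⊠ c, c ⊠ c ⊠ c, a ⊞ b ⊞ b)
  Order the arguments:  f(a ⊠ b ⊠ c ⊠ c, c ⊠ c ⊠ c, a ⊞ b ⊞ b) ⊞ f(f(b, a, a), a ⊠ b ⊠ c ⊠ c, a ⊠ c ⊠ c)

Answer: yes — both canonical forms are f(a ⊠ b ⊠ c ⊠ c, c ⊠ c ⊠ c, a ⊞ b ⊞ b) ⊞ f(f(b, a, a), a ⊠ b ⊠ c ⊠ c, a ⊠ c ⊠ c)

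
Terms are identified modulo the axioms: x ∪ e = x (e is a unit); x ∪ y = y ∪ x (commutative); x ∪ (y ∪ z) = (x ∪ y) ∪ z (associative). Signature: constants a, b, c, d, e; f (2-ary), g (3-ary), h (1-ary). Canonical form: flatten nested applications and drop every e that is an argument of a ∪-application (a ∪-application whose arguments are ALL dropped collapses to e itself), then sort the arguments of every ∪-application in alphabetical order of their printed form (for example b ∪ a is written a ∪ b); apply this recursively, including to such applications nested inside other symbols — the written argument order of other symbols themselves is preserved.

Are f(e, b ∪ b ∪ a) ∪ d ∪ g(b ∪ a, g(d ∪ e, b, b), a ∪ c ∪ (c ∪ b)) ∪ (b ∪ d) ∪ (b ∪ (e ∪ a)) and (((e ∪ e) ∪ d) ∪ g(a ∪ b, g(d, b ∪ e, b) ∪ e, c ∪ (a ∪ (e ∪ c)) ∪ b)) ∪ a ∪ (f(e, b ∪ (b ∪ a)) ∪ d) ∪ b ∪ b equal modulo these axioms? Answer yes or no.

Left:  f(e, b ∪ b ∪ a) ∪ d ∪ g(b ∪ a, g(d ∪ e, b, b), a ∪ c ∪ (c ∪ b)) ∪ (b ∪ d) ∪ (b ∪ (e ∪ a))
  Flatten:  f(e, b ∪ b ∪ a) ∪ d ∪ g(b ∪ a, g(d ∪ e, b, b), a ∪ c ∪ (c ∪ b)) ∪ b ∪ d ∪ b ∪ e ∪ a
  Simplify inside:  f(e, b ∪ b ∪ a)  →  f(e, a ∪ b ∪ b)
  Inside:  g(b ∪ a, g(d ∪ e, b, b), a ∪ c ∪ (c ∪ b))  →  g(a ∪ b, g(d, b, b), a ∪ b ∪ c ∪ c)
  Units out:  drop e
  Sort arguments:  a ∪ b ∪ b ∪ d ∪ d ∪ f(e, a ∪ b ∪ b) ∪ g(a ∪ b, g(d, b, b), a ∪ b ∪ c ∪ c)
Right:  (((e ∪ e) ∪ d) ∪ g(a ∪ b, g(d, b ∪ e, b) ∪ e, c ∪ (a ∪ (e ∪ c)) ∪ b)) ∪ a ∪ (f(e, b ∪ (b ∪ a)) ∪ d) ∪ b ∪ b
  Merge nested applications:  e ∪ e ∪ d ∪ g(a ∪ b, g(d, b ∪ e, b) ∪ e, c ∪ (a ∪ (e ∪ c)) ∪ b) ∪ a ∪ f(e, b ∪ (b ∪ a)) ∪ d ∪ b ∪ b
  Canonicalize subterm:  g(a ∪ b, g(d, b ∪ e, b) ∪ e, c ∪ (a ∪ (e ∪ c)) ∪ b)  →  g(a ∪ b, g(d, b, b), a ∪ b ∪ c ∪ c)
  Canonicalize subterm:  f(e, b ∪ (b ∪ a))  →  f(e, a ∪ b ∪ b)
  Unit:  drop e (×2)
  Order the arguments:  a ∪ b ∪ b ∪ d ∪ d ∪ f(e, a ∪ b ∪ b) ∪ g(a ∪ b, g(d, b, b), a ∪ b ∪ c ∪ c)

Answer: yes — both canonical forms are a ∪ b ∪ b ∪ d ∪ d ∪ f(e, a ∪ b ∪ b) ∪ g(a ∪ b, g(d, b, b), a ∪ b ∪ c ∪ c)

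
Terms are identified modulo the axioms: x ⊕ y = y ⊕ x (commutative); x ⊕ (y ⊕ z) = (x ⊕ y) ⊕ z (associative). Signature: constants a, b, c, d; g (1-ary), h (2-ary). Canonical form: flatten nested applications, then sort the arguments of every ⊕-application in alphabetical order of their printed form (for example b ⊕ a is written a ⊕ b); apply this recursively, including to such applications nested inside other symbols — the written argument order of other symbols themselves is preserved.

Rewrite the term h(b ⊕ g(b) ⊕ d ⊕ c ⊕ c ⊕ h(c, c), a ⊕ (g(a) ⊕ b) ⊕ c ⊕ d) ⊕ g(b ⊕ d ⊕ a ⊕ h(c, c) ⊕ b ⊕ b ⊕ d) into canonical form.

Simplify inside:  h(b ⊕ g(b) ⊕ d ⊕ c ⊕ c ⊕ h(c, c), a ⊕ (g(a) ⊕ b) ⊕ c ⊕ d)  →  h(b ⊕ c ⊕ c ⊕ d ⊕ g(b) ⊕ h(c, c), a ⊕ b ⊕ c ⊕ d ⊕ g(a))
Simplify inside:  g(b ⊕ d ⊕ a ⊕ h(c, c) ⊕ b ⊕ b ⊕ d)  →  g(a ⊕ b ⊕ b ⊕ b ⊕ d ⊕ d ⊕ h(c, c))
Order the arguments:  g(a ⊕ b ⊕ b ⊕ b ⊕ d ⊕ d ⊕ h(c, c)) ⊕ h(b ⊕ c ⊕ c ⊕ d ⊕ g(b) ⊕ h(c, c), a ⊕ b ⊕ c ⊕ d ⊕ g(a))

Answer: g(a ⊕ b ⊕ b ⊕ b ⊕ d ⊕ d ⊕ h(c, c)) ⊕ h(b ⊕ c ⊕ c ⊕ d ⊕ g(b) ⊕ h(c, c), a ⊕ b ⊕ c ⊕ d ⊕ g(a))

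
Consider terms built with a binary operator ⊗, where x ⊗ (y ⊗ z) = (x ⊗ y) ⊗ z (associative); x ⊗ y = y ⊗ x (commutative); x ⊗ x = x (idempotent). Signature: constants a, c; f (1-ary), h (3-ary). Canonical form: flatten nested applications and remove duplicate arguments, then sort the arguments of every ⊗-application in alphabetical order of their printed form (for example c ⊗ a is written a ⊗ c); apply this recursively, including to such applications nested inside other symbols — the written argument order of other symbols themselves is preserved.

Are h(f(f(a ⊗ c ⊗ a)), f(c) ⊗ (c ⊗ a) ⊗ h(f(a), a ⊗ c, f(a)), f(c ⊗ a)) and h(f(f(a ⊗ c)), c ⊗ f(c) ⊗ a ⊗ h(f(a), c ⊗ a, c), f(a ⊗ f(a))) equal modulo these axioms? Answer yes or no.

Left:  h(f(f(a ⊗ c ⊗ a)), f(c) ⊗ (c ⊗ a) ⊗ h(f(a), a ⊗ c, f(a)), f(c ⊗ a))
  Focus inside:  f(c) ⊗ (c ⊗ a) ⊗ h(f(a), a ⊗ c, f(a))
  Un-nest:  f(c) ⊗ c ⊗ a ⊗ h(f(a), a ⊗ c, f(a))
  Sort:  a ⊗ c ⊗ f(c) ⊗ h(f(a), a ⊗ c, f(a))
  Reassemble:  h(f(f(a ⊗ c)), a ⊗ c ⊗ f(c) ⊗ h(f(a), a ⊗ c, f(a)), f(a ⊗ c))
Right:  h(f(f(a ⊗ c)), c ⊗ f(c) ⊗ a ⊗ h(f(a), c ⊗ a, c), f(a ⊗ f(a)))
  Descend into:  c ⊗ f(c) ⊗ a ⊗ h(f(a), c ⊗ a, c)
  Canonicalize subterm:  h(f(a), c ⊗ a, c)  →  h(f(a), a ⊗ c, c)
  Sort arguments:  a ⊗ c ⊗ f(c) ⊗ h(f(a), a ⊗ c, c)
  Rebuild:  h(f(f(a ⊗ c)), a ⊗ c ⊗ f(c) ⊗ h(f(a), a ⊗ c, c), f(a ⊗ f(a)))

Answer: no — h(f(f(a ⊗ c)), a ⊗ c ⊗ f(c) ⊗ h(f(a), a ⊗ c, f(a)), f(a ⊗ c)) vs h(f(f(a ⊗ c)), a ⊗ c ⊗ f(c) ⊗ h(f(a), a ⊗ c, c), f(a ⊗ f(a)))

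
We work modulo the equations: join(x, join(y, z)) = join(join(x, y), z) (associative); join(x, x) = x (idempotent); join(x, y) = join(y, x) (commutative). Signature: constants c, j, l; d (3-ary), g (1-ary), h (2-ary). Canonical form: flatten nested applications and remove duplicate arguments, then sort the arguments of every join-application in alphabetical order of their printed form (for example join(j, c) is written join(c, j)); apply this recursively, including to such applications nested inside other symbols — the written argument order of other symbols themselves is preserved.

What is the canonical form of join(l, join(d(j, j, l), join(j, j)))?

Flatten:  join(l, d(j, j, l), j, j)
Idempotence:  drop duplicate j
Sort:  join(d(j, j, l), j, l)

Answer: join(d(j, j, l), j, l)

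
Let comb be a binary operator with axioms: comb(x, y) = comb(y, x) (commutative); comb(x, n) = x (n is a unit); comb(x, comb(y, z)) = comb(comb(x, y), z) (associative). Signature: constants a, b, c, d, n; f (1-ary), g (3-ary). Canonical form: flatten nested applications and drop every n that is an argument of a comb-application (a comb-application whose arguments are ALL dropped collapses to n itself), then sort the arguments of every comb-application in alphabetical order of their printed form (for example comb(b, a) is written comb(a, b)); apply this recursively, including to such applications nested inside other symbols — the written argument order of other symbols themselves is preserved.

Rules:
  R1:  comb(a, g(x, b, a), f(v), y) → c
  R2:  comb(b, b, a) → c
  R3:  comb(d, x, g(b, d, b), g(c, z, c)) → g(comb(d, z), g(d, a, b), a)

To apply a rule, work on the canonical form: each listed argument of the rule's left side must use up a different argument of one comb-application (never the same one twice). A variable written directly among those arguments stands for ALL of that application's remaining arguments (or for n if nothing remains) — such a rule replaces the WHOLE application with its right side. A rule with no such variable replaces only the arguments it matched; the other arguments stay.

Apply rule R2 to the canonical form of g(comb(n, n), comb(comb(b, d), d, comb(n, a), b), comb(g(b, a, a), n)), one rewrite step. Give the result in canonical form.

Canonical form:  g(n, comb(a, b, b, d, d), g(b, a, a))
R2 matches:  uses a, b, b
New term:  g(n, comb(c, d, d), g(b, a, a))

Answer: g(n, comb(c, d, d), g(b, a, a))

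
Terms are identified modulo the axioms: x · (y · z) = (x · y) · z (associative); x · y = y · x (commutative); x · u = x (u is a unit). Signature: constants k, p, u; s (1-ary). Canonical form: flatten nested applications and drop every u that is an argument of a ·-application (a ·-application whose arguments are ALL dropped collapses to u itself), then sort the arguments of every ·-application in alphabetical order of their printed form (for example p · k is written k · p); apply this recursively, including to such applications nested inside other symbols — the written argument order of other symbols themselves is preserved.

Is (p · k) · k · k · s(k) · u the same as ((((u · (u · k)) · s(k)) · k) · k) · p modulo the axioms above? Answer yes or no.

Left:  (p · k) · k · k · s(k) · u
  Merge nested applications:  p · k · k · k · s(k) · u
  Unit:  drop u
  Sort arguments:  k · k · k · p · s(k)
Right:  ((((u · (u · k)) · s(k)) · k) · k) · p
  Flatten:  u · u · k · s(k) · k · k · p
  Drop the unit:  drop u (×2)
  Sort arguments:  k · k · k · p · s(k)

Answer: yes — both canonical forms are k · k · k · p · s(k)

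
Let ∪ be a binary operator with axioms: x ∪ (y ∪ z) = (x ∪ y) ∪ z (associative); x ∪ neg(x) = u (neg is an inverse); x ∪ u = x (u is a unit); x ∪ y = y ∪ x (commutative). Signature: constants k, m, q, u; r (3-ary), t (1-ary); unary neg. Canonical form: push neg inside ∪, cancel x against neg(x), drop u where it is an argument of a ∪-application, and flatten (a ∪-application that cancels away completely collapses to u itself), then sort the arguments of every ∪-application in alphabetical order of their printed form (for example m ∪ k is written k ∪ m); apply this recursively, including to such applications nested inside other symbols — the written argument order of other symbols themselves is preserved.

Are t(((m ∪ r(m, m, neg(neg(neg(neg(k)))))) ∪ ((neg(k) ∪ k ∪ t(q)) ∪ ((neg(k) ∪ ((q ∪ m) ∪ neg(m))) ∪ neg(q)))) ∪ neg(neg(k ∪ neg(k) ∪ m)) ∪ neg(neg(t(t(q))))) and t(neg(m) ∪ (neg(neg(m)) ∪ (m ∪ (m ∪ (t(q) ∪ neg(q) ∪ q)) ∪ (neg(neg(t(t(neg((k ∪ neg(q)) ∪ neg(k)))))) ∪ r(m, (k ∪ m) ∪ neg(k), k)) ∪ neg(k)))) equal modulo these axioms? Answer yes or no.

Left:  t(((m ∪ r(m, m, neg(neg(neg(neg(k)))))) ∪ ((neg(k) ∪ k ∪ t(q)) ∪ ((neg(k) ∪ ((q ∪ m) ∪ neg(m))) ∪ neg(q)))) ∪ neg(neg(k ∪ neg(k) ∪ m)) ∪ neg(neg(t(t(q)))))
  Work inside:  ((m ∪ r(m, m, neg(neg(neg(neg(k)))))) ∪ ((neg(k) ∪ k ∪ t(q)) ∪ ((neg(k) ∪ ((q ∪ m) ∪ neg(m))) ∪ neg(q)))) ∪ neg(neg(k ∪ neg(k) ∪ m)) ∪ neg(neg(t(t(q))))
  Push neg inside:  distribute neg over ∪ and collapse double neg
  Cancel inverse pairs:  q cancels
  Combine occurrences:  m ∪ m ∪ r(m, m, k) ∪ neg(k) ∪ t(q) ∪ t(t(q))
  Sort:  m ∪ m ∪ neg(k) ∪ r(m, m, k) ∪ t(q) ∪ t(t(q))
  Reassemble:  t(m ∪ m ∪ neg(k) ∪ r(m, m, k) ∪ t(q) ∪ t(t(q)))
Right:  t(neg(m) ∪ (neg(neg(m)) ∪ (m ∪ (m ∪ (t(q) ∪ neg(q) ∪ q)) ∪ (neg(neg(t(t(neg((k ∪ neg(q)) ∪ neg(k)))))) ∪ r(m, (k ∪ m) ∪ neg(k), k)) ∪ neg(k))))
  Focus inside:  neg(m) ∪ (neg(neg(m)) ∪ (m ∪ (m ∪ (t(q) ∪ neg(q) ∪ q)) ∪ (neg(neg(t(t(neg((k ∪ neg(q)) ∪ neg(k)))))) ∪ r(m, (k ∪ m) ∪ neg(k), k)) ∪ neg(k)))
  Push neg inside:  distribute neg over ∪ and collapse double neg
  Cancel:  q cancels
  Combine occurrences:  m ∪ m ∪ t(q) ∪ t(t(q)) ∪ r(m, m, k) ∪ neg(k)
  Sort arguments:  m ∪ m ∪ neg(k) ∪ r(m, m, k) ∪ t(q) ∪ t(t(q))
  Reassemble:  t(m ∪ m ∪ neg(k) ∪ r(m, m, k) ∪ t(q) ∪ t(t(q)))

Answer: yes — both canonical forms are t(m ∪ m ∪ neg(k) ∪ r(m, m, k) ∪ t(q) ∪ t(t(q)))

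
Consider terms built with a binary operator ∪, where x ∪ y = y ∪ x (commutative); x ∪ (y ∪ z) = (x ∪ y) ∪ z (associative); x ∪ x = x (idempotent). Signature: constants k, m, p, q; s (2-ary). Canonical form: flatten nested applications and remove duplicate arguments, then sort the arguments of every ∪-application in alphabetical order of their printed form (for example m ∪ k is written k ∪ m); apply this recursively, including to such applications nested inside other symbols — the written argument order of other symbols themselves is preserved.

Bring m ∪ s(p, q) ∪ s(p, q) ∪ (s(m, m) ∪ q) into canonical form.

Answer: m ∪ q ∪ s(m, m) ∪ s(p, q)

Derivation:
Flatten:  m ∪ s(p, q) ∪ s(p, q) ∪ s(m, m) ∪ q
Drop duplicates:  drop duplicate s(p, q)
Order the arguments:  m ∪ q ∪ s(m, m) ∪ s(p, q)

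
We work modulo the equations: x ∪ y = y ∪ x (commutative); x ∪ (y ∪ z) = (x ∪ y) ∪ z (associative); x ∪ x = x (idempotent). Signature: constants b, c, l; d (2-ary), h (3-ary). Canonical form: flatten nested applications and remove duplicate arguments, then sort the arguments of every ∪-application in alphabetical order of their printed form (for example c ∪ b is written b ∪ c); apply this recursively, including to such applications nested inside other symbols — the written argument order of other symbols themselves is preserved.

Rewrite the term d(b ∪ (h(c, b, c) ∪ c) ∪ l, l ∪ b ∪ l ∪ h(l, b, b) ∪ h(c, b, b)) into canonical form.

Work inside:  l ∪ b ∪ l ∪ h(l, b, b) ∪ h(c, b, b)
Idempotence:  drop duplicate l
Sort:  b ∪ h(c, b, b) ∪ h(l, b, b) ∪ l
Rebuild:  d(b ∪ c ∪ h(c, b, c) ∪ l, b ∪ h(c, b, b) ∪ h(l, b, b) ∪ l)

Answer: d(b ∪ c ∪ h(c, b, c) ∪ l, b ∪ h(c, b, b) ∪ h(l, b, b) ∪ l)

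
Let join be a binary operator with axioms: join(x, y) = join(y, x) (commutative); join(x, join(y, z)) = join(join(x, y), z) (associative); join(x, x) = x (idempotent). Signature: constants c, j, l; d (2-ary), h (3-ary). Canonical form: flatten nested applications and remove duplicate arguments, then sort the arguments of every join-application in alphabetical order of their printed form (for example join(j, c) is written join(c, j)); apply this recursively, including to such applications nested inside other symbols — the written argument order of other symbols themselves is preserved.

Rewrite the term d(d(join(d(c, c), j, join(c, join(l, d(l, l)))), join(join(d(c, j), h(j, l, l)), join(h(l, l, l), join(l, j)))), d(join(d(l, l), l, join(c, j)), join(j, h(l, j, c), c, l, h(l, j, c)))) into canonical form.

Work inside:  join(join(d(c, j), h(j, l, l)), join(h(l, l, l), join(l, j)))
Flatten:  join(d(c, j), h(j, l, l), h(l, l, l), l, j)
Sort arguments:  join(d(c, j), h(j, l, l), h(l, l, l), j, l)
Put back:  d(d(join(c, d(c, c), d(l, l), j, l), join(d(c, j), h(j, l, l), h(l, l, l), j, l)), d(join(c, d(l, l), j, l), join(c, h(l, j, c), j, l)))

Answer: d(d(join(c, d(c, c), d(l, l), j, l), join(d(c, j), h(j, l, l), h(l, l, l), j, l)), d(join(c, d(l, l), j, l), join(c, h(l, j, c), j, l)))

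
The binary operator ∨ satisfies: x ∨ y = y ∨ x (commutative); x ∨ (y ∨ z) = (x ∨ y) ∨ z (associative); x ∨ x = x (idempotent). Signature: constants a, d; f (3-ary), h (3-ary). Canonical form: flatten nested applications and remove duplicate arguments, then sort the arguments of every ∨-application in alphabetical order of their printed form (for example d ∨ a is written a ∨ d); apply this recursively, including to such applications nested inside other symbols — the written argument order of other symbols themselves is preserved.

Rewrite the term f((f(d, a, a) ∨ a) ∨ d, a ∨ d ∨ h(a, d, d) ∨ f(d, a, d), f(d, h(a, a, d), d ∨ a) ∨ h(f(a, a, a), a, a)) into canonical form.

Answer: f(a ∨ d ∨ f(d, a, a), a ∨ d ∨ f(d, a, d) ∨ h(a, d, d), f(d, h(a, a, d), a ∨ d) ∨ h(f(a, a, a), a, a))

Derivation:
Descend into:  f(d, h(a, a, d), d ∨ a) ∨ h(f(a, a, a), a, a)
Simplify inside:  f(d, h(a, a, d), d ∨ a)  →  f(d, h(a, a, d), a ∨ d)
Sort:  f(d, h(a, a, d), a ∨ d) ∨ h(f(a, a, a), a, a)
Rebuild:  f(a ∨ d ∨ f(d, a, a), a ∨ d ∨ f(d, a, d) ∨ h(a, d, d), f(d, h(a, a, d), a ∨ d) ∨ h(f(a, a, a), a, a))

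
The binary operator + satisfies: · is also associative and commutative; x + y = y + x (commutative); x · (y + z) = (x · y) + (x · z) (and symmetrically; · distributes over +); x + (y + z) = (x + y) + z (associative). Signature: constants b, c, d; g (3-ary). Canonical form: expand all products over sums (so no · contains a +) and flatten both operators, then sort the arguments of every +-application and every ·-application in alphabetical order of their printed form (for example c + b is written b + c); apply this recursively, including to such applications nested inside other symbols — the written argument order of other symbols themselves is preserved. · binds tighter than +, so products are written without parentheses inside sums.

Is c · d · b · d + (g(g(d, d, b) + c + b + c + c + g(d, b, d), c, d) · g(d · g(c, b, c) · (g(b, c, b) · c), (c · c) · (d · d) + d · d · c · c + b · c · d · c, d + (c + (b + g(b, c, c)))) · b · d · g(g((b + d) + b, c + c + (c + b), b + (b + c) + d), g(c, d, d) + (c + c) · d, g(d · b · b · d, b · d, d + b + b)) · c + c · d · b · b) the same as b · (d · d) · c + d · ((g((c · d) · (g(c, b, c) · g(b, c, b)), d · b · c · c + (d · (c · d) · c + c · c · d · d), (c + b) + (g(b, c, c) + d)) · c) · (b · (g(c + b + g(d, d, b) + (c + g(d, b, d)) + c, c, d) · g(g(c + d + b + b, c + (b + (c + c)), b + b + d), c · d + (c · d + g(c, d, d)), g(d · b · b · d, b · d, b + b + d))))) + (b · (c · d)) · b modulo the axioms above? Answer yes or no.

Left:  c · d · b · d + (g(g(d, d, b) + c + b + c + c + g(d, b, d), c, d) · g(d · g(c, b, c) · (g(b, c, b) · c), (c · c) · (d · d) + d · d · c · c + b · c · d · c, d + (c + (b + g(b, c, c)))) · b · d · g(g((b + d) + b, c + c + (c + b), b + (b + c) + d), g(c, d, d) + (c + c) · d, g(d · b · b · d, b · d, d + b + b)) · c + c · d · b · b)
  Distribute:  b · c · d · d + b · c · d · g(b + c + c + c + g(d, b, d) + g(d, d, b), c, d) · g(c · d · g(b, c, b) · g(c, b, c), b · c · c · d + c · c · d · d + c · c · d · d, b + c + d + g(b, c, c)) · g(g(b + b + d, b + c + c + c, b + b + c + d), c · d + c · d + g(c, d, d), g(b · b · d · d, b · d, b + b + d)) + b · b · c · d
  Order the arguments:  b · b · c · d + b · c · d · d + b · c · d · g(b + c + c + c + g(d, b, d) + g(d, d, b), c, d) · g(c · d · g(b, c, b) · g(c, b, c), b · c · c · d + c · c · d · d + c · c · d · d, b + c + d + g(b, c, c)) · g(g(b + b + d, b + c + c + c, b + b + c + d), c · d + c · d + g(c, d, d), g(b · b · d · d, b · d, b + b + d))
Right:  b · (d · d) · c + d · ((g((c · d) · (g(c, b, c) · g(b, c, b)), d · b · c · c + (d · (c · d) · c + c · c · d · d), (c + b) + (g(b, c, c) + d)) · c) · (b · (g(c + b + g(d, d, b) + (c + g(d, b, d)) + c, c, d) · g(g(c + d + b + b, c + (b + (c + c)), b + b + d), c · d + (c · d + g(c, d, d)), g(d · b · b · d, b · d, b + b + d))))) + (b · (c · d)) · b
  Un-nest:  b · c · d · d + b · c · d · g(b + c + c + c + g(d, b, d) + g(d, d, b), c, d) · g(c · d · g(b, c, b) · g(c, b, c), b · c · c · d + c · c · d · d + c · c · d · d, b + c + d + g(b, c, c)) · g(g(b + b + c + d, b + c + c + c, b + b + d), c · d + c · d + g(c, d, d), g(b · b · d · d, b · d, b + b + d)) + b · b · c · d
  Order the arguments:  b · b · c · d + b · c · d · d + b · c · d · g(b + c + c + c + g(d, b, d) + g(d, d, b), c, d) · g(c · d · g(b, c, b) · g(c, b, c), b · c · c · d + c · c · d · d + c · c · d · d, b + c + d + g(b, c, c)) · g(g(b + b + c + d, b + c + c + c, b + b + d), c · d + c · d + g(c, d, d), g(b · b · d · d, b · d, b + b + d))

Answer: no — b · b · c · d + b · c · d · d + b · c · d · g(b + c + c + c + g(d, b, d) + g(d, d, b), c, d) · g(c · d · g(b, c, b) · g(c, b, c), b · c · c · d + c · c · d · d + c · c · d · d, b + c + d + g(b, c, c)) · g(g(b + b + d, b + c + c + c, b + b + c + d), c · d + c · d + g(c, d, d), g(b · b · d · d, b · d, b + b + d)) vs b · b · c · d + b · c · d · d + b · c · d · g(b + c + c + c + g(d, b, d) + g(d, d, b), c, d) · g(c · d · g(b, c, b) · g(c, b, c), b · c · c · d + c · c · d · d + c · c · d · d, b + c + d + g(b, c, c)) · g(g(b + b + c + d, b + c + c + c, b + b + d), c · d + c · d + g(c, d, d), g(b · b · d · d, b · d, b + b + d))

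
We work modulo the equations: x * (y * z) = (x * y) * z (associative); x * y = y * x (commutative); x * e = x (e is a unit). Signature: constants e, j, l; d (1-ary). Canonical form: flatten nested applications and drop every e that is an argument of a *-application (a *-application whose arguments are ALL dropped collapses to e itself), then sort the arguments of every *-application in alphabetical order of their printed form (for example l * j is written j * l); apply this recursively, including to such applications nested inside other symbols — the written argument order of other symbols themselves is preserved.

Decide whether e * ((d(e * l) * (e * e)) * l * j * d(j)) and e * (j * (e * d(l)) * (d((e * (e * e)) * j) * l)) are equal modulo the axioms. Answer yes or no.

Left:  e * ((d(e * l) * (e * e)) * l * j * d(j))
  Flatten:  e * d(e * l) * e * e * l * j * d(j)
  Simplify inside:  d(e * l)  →  d(l)
  Units out:  drop e (×3)
  Sort arguments:  d(j) * d(l) * j * l
Right:  e * (j * (e * d(l)) * (d((e * (e * e)) * j) * l))
  Un-nest:  e * j * e * d(l) * d((e * (e * e)) * j) * l
  Canonicalize subterm:  d((e * (e * e)) * j)  →  d(j)
  Drop the unit:  drop e (×2)
  Order the arguments:  d(j) * d(l) * j * l

Answer: yes — both canonical forms are d(j) * d(l) * j * l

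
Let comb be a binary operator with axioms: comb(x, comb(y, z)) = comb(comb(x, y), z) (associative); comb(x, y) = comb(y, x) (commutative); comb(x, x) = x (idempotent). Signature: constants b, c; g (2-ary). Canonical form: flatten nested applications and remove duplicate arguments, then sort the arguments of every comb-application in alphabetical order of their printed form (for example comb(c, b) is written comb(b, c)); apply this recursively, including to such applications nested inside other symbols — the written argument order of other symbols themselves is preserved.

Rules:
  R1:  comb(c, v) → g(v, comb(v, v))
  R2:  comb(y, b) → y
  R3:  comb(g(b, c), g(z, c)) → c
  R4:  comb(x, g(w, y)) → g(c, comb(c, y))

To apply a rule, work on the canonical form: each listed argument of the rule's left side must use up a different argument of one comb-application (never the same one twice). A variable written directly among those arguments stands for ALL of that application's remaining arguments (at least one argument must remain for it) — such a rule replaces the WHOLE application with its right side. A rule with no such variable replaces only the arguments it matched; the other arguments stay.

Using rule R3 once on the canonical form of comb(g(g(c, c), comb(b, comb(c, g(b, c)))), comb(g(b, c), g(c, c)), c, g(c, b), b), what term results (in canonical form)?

Answer: comb(b, c, g(c, b), g(g(c, c), comb(b, c, g(b, c))))

Derivation:
Canonical form:  comb(b, c, g(b, c), g(c, b), g(c, c), g(g(c, c), comb(b, c, g(b, c))))
Match R3:  consume g(b, c), g(c, c);  z := c
Result:  comb(b, c, g(c, b), g(g(c, c), comb(b, c, g(b, c))))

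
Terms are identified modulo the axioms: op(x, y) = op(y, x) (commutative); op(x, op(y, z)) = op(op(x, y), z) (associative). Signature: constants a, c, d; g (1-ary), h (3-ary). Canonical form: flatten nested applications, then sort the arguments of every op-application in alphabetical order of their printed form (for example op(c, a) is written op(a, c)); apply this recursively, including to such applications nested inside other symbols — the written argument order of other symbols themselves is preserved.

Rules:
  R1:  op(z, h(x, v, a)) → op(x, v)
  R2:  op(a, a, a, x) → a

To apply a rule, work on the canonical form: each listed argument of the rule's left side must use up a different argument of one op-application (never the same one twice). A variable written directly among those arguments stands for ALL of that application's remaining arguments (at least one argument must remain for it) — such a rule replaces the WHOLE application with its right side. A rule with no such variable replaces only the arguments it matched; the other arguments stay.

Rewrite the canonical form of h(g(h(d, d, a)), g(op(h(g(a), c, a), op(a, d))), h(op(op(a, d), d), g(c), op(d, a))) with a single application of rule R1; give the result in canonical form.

Canonical form:  h(g(h(d, d, a)), g(op(a, d, h(g(a), c, a))), h(op(a, d, d), g(c), op(a, d)))
Match R1:  consume h(g(a), c, a);  v := c, x := g(a), z := op(a, d)
The variable takes the whole remainder — replace the entire application.
New term:  h(g(h(d, d, a)), g(op(c, g(a))), h(op(a, d, d), g(c), op(a, d)))

Answer: h(g(h(d, d, a)), g(op(c, g(a))), h(op(a, d, d), g(c), op(a, d)))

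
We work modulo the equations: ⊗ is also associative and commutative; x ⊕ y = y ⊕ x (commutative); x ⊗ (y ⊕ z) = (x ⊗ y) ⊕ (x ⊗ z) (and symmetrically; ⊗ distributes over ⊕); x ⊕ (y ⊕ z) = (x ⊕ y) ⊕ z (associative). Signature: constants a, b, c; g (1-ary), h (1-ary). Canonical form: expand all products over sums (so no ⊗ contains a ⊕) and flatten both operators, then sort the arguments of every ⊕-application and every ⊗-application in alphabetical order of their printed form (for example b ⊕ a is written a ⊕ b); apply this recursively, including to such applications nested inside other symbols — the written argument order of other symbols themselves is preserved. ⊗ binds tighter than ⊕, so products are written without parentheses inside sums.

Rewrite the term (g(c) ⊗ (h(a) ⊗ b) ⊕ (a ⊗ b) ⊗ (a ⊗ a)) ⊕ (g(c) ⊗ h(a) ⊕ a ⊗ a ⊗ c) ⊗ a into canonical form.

Answer: a ⊗ a ⊗ a ⊗ b ⊕ a ⊗ a ⊗ a ⊗ c ⊕ a ⊗ g(c) ⊗ h(a) ⊕ b ⊗ g(c) ⊗ h(a)

Derivation:
Expand products over sums:  b ⊗ g(c) ⊗ h(a) ⊕ a ⊗ a ⊗ a ⊗ b ⊕ a ⊗ g(c) ⊗ h(a) ⊕ a ⊗ a ⊗ a ⊗ c
Sort arguments:  a ⊗ a ⊗ a ⊗ b ⊕ a ⊗ a ⊗ a ⊗ c ⊕ a ⊗ g(c) ⊗ h(a) ⊕ b ⊗ g(c) ⊗ h(a)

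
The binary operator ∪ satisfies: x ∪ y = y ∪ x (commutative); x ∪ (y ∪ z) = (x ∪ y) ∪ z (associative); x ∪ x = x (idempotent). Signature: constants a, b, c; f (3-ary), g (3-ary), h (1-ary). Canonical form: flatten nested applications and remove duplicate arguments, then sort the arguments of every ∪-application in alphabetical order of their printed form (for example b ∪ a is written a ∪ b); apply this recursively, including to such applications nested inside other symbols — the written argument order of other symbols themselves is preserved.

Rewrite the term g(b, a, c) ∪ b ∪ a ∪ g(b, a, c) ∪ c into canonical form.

Answer: a ∪ b ∪ c ∪ g(b, a, c)

Derivation:
Drop duplicates:  drop duplicate g(b, a, c)
Sort:  a ∪ b ∪ c ∪ g(b, a, c)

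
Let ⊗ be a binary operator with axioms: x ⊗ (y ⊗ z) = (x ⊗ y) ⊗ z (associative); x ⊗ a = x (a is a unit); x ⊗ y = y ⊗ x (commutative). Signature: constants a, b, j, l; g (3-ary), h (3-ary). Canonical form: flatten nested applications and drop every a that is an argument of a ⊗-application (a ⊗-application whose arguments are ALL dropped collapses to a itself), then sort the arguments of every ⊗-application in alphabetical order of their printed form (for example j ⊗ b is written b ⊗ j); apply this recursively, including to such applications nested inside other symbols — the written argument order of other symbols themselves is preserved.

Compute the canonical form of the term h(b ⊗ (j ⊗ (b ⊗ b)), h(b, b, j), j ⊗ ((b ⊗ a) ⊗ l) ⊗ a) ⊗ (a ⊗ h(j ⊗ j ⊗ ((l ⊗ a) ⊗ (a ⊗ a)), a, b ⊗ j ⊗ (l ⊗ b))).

Merge nested applications:  h(b ⊗ (j ⊗ (b ⊗ b)), h(b, b, j), j ⊗ ((b ⊗ a) ⊗ l) ⊗ a) ⊗ a ⊗ h(j ⊗ j ⊗ ((l ⊗ a) ⊗ (a ⊗ a)), a, b ⊗ j ⊗ (l ⊗ b))
Canonicalize subterm:  h(b ⊗ (j ⊗ (b ⊗ b)), h(b, b, j), j ⊗ ((b ⊗ a) ⊗ l) ⊗ a)  →  h(b ⊗ b ⊗ b ⊗ j, h(b, b, j), b ⊗ j ⊗ l)
Canonicalize subterm:  h(j ⊗ j ⊗ ((l ⊗ a) ⊗ (a ⊗ a)), a, b ⊗ j ⊗ (l ⊗ b))  →  h(j ⊗ j ⊗ l, a, b ⊗ b ⊗ j ⊗ l)
Units out:  drop a
Order the arguments:  h(b ⊗ b ⊗ b ⊗ j, h(b, b, j), b ⊗ j ⊗ l) ⊗ h(j ⊗ j ⊗ l, a, b ⊗ b ⊗ j ⊗ l)

Answer: h(b ⊗ b ⊗ b ⊗ j, h(b, b, j), b ⊗ j ⊗ l) ⊗ h(j ⊗ j ⊗ l, a, b ⊗ b ⊗ j ⊗ l)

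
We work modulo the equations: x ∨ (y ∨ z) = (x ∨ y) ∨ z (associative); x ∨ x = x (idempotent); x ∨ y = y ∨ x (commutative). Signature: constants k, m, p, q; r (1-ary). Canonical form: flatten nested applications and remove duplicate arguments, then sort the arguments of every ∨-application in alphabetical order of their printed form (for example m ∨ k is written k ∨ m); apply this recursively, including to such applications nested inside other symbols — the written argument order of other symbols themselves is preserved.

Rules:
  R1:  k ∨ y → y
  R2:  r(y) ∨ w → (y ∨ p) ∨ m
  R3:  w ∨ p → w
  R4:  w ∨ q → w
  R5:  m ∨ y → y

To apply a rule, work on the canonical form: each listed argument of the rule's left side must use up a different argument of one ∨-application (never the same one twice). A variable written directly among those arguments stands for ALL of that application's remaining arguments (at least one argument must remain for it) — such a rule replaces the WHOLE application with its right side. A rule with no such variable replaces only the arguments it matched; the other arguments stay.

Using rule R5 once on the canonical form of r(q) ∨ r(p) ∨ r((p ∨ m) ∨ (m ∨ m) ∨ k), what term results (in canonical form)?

Answer: r(k ∨ p) ∨ r(p) ∨ r(q)

Derivation:
Canonical form:  r(k ∨ m ∨ p) ∨ r(p) ∨ r(q)
Match R5:  consume m;  y := k ∨ p
Every leftover argument binds to the variable; the entire application is replaced.
New term:  r(k ∨ p) ∨ r(p) ∨ r(q)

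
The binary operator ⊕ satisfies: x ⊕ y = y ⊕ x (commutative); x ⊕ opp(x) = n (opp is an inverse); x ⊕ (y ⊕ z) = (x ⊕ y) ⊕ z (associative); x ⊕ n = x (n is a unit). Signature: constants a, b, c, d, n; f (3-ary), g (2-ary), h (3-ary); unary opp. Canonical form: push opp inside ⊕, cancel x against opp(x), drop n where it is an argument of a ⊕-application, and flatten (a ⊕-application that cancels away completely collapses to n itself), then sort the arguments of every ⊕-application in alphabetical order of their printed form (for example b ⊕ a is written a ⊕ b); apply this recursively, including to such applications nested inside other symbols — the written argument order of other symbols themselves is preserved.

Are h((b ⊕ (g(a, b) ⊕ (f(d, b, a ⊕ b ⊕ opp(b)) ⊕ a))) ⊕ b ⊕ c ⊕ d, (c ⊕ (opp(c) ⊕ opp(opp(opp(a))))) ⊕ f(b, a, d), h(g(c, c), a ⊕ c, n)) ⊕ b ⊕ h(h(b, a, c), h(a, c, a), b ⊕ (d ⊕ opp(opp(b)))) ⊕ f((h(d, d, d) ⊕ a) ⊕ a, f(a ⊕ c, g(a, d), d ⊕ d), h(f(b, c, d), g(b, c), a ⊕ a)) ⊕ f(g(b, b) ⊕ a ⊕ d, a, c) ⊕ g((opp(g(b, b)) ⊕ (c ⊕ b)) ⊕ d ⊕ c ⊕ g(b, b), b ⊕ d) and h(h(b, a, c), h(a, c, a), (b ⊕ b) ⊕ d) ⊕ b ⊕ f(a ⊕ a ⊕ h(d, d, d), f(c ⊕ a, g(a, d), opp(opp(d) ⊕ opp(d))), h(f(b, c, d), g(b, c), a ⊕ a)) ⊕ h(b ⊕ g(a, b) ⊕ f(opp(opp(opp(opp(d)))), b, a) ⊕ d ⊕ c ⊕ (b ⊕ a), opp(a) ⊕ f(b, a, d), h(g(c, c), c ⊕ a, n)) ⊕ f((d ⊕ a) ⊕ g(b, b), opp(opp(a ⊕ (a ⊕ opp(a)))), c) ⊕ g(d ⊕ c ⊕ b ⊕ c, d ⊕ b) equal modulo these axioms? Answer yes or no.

Answer: yes — both canonical forms are b ⊕ f(a ⊕ a ⊕ h(d, d, d), f(a ⊕ c, g(a, d), d ⊕ d), h(f(b, c, d), g(b, c), a ⊕ a)) ⊕ f(a ⊕ d ⊕ g(b, b), a, c) ⊕ g(b ⊕ c ⊕ c ⊕ d, b ⊕ d) ⊕ h(a ⊕ b ⊕ b ⊕ c ⊕ d ⊕ f(d, b, a) ⊕ g(a, b), f(b, a, d) ⊕ opp(a), h(g(c, c), a ⊕ c, n)) ⊕ h(h(b, a, c), h(a, c, a), b ⊕ b ⊕ d)

Derivation:
Left:  h((b ⊕ (g(a, b) ⊕ (f(d, b, a ⊕ b ⊕ opp(b)) ⊕ a))) ⊕ b ⊕ c ⊕ d, (c ⊕ (opp(c) ⊕ opp(opp(opp(a))))) ⊕ f(b, a, d), h(g(c, c), a ⊕ c, n)) ⊕ b ⊕ h(h(b, a, c), h(a, c, a), b ⊕ (d ⊕ opp(opp(b)))) ⊕ f((h(d, d, d) ⊕ a) ⊕ a, f(a ⊕ c, g(a, d), d ⊕ d), h(f(b, c, d), g(b, c), a ⊕ a)) ⊕ f(g(b, b) ⊕ a ⊕ d, a, c) ⊕ g((opp(g(b, b)) ⊕ (c ⊕ b)) ⊕ d ⊕ c ⊕ g(b, b), b ⊕ d)
  Push opp inside:  distribute opp over ⊕ and collapse double opp
  Combine occurrences:  h(a ⊕ b ⊕ b ⊕ c ⊕ d ⊕ f(d, b, a) ⊕ g(a, b), f(b, a, d) ⊕ opp(a), h(g(c, c), a ⊕ c, n)) ⊕ b ⊕ h(h(b, a, c), h(a, c, a), b ⊕ b ⊕ d) ⊕ f(a ⊕ a ⊕ h(d, d, d), f(a ⊕ c, g(a, d), d ⊕ d), h(f(b, c, d), g(b, c), a ⊕ a)) ⊕ f(a ⊕ d ⊕ g(b, b), a, c) ⊕ g(b ⊕ c ⊕ c ⊕ d, b ⊕ d)
  Order the arguments:  b ⊕ f(a ⊕ a ⊕ h(d, d, d), f(a ⊕ c, g(a, d), d ⊕ d), h(f(b, c, d), g(b, c), a ⊕ a)) ⊕ f(a ⊕ d ⊕ g(b, b), a, c) ⊕ g(b ⊕ c ⊕ c ⊕ d, b ⊕ d) ⊕ h(a ⊕ b ⊕ b ⊕ c ⊕ d ⊕ f(d, b, a) ⊕ g(a, b), f(b, a, d) ⊕ opp(a), h(g(c, c), a ⊕ c, n)) ⊕ h(h(b, a, c), h(a, c, a), b ⊕ b ⊕ d)
Right:  h(h(b, a, c), h(a, c, a), (b ⊕ b) ⊕ d) ⊕ b ⊕ f(a ⊕ a ⊕ h(d, d, d), f(c ⊕ a, g(a, d), opp(opp(d) ⊕ opp(d))), h(f(b, c, d), g(b, c), a ⊕ a)) ⊕ h(b ⊕ g(a, b) ⊕ f(opp(opp(opp(opp(d)))), b, a) ⊕ d ⊕ c ⊕ (b ⊕ a), opp(a) ⊕ f(b, a, d), h(g(c, c), c ⊕ a, n)) ⊕ f((d ⊕ a) ⊕ g(b, b), opp(opp(a ⊕ (a ⊕ opp(a)))), c) ⊕ g(d ⊕ c ⊕ b ⊕ c, d ⊕ b)
  Push opp inside:  distribute opp over ⊕ and collapse double opp
  Collect:  h(h(b, a, c), h(a, c, a), b ⊕ b ⊕ d) ⊕ b ⊕ f(a ⊕ a ⊕ h(d, d, d), f(a ⊕ c, g(a, d), d ⊕ d), h(f(b, c, d), g(b, c), a ⊕ a)) ⊕ h(a ⊕ b ⊕ b ⊕ c ⊕ d ⊕ f(d, b, a) ⊕ g(a, b), f(b, a, d) ⊕ opp(a), h(g(c, c), a ⊕ c, n)) ⊕ f(a ⊕ d ⊕ g(b, b), a, c) ⊕ g(b ⊕ c ⊕ c ⊕ d, b ⊕ d)
  Sort:  b ⊕ f(a ⊕ a ⊕ h(d, d, d), f(a ⊕ c, g(a, d), d ⊕ d), h(f(b, c, d), g(b, c), a ⊕ a)) ⊕ f(a ⊕ d ⊕ g(b, b), a, c) ⊕ g(b ⊕ c ⊕ c ⊕ d, b ⊕ d) ⊕ h(a ⊕ b ⊕ b ⊕ c ⊕ d ⊕ f(d, b, a) ⊕ g(a, b), f(b, a, d) ⊕ opp(a), h(g(c, c), a ⊕ c, n)) ⊕ h(h(b, a, c), h(a, c, a), b ⊕ b ⊕ d)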